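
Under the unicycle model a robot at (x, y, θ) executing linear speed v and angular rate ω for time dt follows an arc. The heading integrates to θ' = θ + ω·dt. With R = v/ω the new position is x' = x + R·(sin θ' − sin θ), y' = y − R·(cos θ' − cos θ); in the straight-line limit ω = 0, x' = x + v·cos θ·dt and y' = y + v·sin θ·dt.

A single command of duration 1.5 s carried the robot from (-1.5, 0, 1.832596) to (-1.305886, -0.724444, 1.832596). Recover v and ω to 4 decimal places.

Δθ = 1.832596 − 1.832596 = 0.000000
ω = Δθ/dt = 0.000000/1.5 = 0.0000
ω = 0 → v = (Δx·cos θ + Δy·sin θ)/dt = -0.5000

v = -0.5000, ω = 0.0000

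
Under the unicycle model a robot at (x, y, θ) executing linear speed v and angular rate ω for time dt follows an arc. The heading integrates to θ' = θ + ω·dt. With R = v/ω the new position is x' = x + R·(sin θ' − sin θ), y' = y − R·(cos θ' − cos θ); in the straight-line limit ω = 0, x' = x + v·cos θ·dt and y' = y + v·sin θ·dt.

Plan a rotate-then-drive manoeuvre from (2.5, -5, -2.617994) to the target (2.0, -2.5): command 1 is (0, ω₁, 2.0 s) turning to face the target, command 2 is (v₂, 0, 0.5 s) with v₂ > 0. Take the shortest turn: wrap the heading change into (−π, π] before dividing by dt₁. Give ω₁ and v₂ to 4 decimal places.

heading to target = atan2(-2.5−-5, 2−2.5) = 1.7682
Δθ = wrap(1.7682 − -2.6180) = -1.8970; ω₁ = Δθ/dt₁ = -0.9485
distance = √((2−2.5)² + (-2.5−-5)²) = 2.5495; v₂ = distance/dt₂ = 5.0990

ω₁ = -0.9485, v₂ = 5.0990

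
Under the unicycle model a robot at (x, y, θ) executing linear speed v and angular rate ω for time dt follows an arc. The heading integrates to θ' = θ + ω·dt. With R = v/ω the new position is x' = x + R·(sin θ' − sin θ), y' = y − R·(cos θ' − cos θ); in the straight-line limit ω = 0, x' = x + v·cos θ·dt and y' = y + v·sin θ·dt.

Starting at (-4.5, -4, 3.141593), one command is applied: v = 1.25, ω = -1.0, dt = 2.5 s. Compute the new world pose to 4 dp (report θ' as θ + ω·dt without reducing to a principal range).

θ' = 3.1416 + -1.0·2.5 = 0.6416
R = v/ω = 1.25/-1.0 = -1.2500
x' = -4.5 + -1.2500·(sin 0.6416 − sin 3.1416) = -5.2481
y' = -4 − -1.2500·(cos 0.6416 − cos 3.1416) = -1.7486

(-5.2481, -1.7486, 0.6416)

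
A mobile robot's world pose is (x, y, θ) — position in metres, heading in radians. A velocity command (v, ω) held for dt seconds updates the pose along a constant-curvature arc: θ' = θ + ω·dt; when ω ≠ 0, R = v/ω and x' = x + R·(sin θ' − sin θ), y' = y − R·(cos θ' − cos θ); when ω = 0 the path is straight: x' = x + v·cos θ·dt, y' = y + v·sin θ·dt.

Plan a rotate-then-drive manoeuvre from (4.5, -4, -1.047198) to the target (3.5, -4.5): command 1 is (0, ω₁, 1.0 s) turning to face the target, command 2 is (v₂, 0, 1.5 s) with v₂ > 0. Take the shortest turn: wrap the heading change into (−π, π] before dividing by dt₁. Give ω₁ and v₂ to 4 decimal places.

heading to target = atan2(-4.5−-4, 3.5−4.5) = -2.6779
Δθ = wrap(-2.6779 − -1.0472) = -1.6307; ω₁ = Δθ/dt₁ = -1.6307
distance = √((3.5−4.5)² + (-4.5−-4)²) = 1.1180; v₂ = distance/dt₂ = 0.7454

ω₁ = -1.6307, v₂ = 0.7454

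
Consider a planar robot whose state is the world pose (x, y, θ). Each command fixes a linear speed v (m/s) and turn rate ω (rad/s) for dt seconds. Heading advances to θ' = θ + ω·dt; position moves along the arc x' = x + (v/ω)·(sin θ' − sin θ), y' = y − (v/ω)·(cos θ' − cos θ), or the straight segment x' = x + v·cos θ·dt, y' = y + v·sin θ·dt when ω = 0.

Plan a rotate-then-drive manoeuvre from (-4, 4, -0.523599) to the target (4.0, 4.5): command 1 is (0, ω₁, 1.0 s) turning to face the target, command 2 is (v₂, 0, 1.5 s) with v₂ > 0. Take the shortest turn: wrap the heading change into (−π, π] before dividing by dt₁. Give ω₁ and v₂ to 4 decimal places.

ω₁ = 0.5860, v₂ = 5.3437

heading to target = atan2(4.5−4, 4−-4) = 0.0624
Δθ = wrap(0.0624 − -0.5236) = 0.5860; ω₁ = Δθ/dt₁ = 0.5860
distance = √((4−-4)² + (4.5−4)²) = 8.0156; v₂ = distance/dt₂ = 5.3437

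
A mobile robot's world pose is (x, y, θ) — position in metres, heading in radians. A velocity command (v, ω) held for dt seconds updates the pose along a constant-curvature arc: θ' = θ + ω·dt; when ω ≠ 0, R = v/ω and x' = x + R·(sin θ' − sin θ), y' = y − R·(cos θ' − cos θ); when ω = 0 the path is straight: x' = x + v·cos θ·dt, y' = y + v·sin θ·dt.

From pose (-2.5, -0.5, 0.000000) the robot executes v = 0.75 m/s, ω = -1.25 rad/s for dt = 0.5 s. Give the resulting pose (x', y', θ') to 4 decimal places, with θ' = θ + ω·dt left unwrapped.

(-2.1489, -0.6134, -0.6250)

θ' = 0.0000 + -1.25·0.5 = -0.6250
R = v/ω = 0.75/-1.25 = -0.6000
x' = -2.5 + -0.6000·(sin -0.6250 − sin 0.0000) = -2.1489
y' = -0.5 − -0.6000·(cos -0.6250 − cos 0.0000) = -0.6134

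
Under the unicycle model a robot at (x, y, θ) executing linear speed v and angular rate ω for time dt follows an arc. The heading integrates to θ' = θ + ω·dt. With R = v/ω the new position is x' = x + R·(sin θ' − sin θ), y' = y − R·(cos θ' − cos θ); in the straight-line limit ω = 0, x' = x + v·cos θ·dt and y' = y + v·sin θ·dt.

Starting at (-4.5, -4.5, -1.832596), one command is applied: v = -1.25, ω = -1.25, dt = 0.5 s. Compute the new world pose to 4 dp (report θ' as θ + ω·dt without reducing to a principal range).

(-4.1660, -3.9838, -2.4576)

θ' = -1.8326 + -1.25·0.5 = -2.4576
R = v/ω = -1.25/-1.25 = 1.0000
x' = -4.5 + 1.0000·(sin -2.4576 − sin -1.8326) = -4.1660
y' = -4.5 − 1.0000·(cos -2.4576 − cos -1.8326) = -3.9838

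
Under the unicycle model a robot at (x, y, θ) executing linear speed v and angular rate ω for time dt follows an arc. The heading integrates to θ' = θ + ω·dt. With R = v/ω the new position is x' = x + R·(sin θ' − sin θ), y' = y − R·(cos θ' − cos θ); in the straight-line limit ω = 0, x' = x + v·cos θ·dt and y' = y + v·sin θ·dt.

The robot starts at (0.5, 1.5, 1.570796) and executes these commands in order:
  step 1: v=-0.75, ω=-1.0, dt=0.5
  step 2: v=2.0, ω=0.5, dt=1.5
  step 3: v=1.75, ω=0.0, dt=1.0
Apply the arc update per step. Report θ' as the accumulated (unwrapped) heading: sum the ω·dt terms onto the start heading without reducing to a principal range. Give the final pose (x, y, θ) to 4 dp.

(0.3406, 5.7433, 1.8208)

step 1: θ'=1.0708 (R=0.7500) → pose (0.4082, 1.1404, 1.0708)
step 2: θ'=1.8208 (R=4.0000) → pose (0.7735, 4.0477, 1.8208)
step 3: θ'=1.8208 (straight) → pose (0.3406, 5.7433, 1.8208)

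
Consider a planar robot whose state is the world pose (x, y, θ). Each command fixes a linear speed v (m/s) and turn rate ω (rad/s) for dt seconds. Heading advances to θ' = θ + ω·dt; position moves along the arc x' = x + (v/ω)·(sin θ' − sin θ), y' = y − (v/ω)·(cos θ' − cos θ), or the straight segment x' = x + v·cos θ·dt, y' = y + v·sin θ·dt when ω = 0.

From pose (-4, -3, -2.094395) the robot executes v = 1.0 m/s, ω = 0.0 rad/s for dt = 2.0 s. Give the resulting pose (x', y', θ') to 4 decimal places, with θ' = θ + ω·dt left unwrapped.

(-5.0000, -4.7321, -2.0944)

θ' = -2.0944 + 0.0·2.0 = -2.0944
ω = 0 → straight: x' = -4 + 1.0·cos(-2.0944)·2.0 = -5.0000
y' = -3 + 1.0·sin(-2.0944)·2.0 = -4.7321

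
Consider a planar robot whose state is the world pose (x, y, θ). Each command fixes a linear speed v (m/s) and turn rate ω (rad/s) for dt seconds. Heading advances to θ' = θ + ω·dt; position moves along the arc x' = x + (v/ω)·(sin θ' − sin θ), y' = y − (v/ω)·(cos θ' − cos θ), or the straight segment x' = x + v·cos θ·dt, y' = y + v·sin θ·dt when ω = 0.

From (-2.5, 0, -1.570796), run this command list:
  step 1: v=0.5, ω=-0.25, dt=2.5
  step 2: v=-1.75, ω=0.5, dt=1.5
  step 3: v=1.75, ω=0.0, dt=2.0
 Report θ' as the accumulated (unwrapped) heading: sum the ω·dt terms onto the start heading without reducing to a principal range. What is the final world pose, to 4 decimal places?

step 1: θ'=-2.1958 (R=-2.0000) → pose (-2.8781, -1.1702, -2.1958)
step 2: θ'=-1.4458 (R=-3.5000) → pose (-2.2438, 1.3140, -1.4458)
step 3: θ'=-1.4458 (straight) → pose (-1.8074, -2.1587, -1.4458)

(-1.8074, -2.1587, -1.4458)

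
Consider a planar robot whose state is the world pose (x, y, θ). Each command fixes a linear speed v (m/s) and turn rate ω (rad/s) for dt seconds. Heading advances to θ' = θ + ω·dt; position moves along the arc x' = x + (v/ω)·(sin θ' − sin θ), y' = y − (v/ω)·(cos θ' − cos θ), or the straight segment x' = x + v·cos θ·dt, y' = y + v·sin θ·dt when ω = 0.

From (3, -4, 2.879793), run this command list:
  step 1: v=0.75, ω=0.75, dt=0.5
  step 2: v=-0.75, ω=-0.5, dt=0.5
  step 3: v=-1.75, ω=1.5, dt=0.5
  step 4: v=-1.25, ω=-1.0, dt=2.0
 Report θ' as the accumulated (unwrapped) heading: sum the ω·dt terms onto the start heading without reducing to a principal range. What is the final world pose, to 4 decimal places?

(5.7810, -4.5686, 1.7548)

step 1: θ'=3.2548 (R=1.0000) → pose (2.6282, -3.9723, 3.2548)
step 2: θ'=3.0048 (R=1.5000) → pose (3.0022, -3.9767, 3.0048)
step 3: θ'=3.7548 (R=-1.1667) → pose (3.8327, -3.7751, 3.7548)
step 4: θ'=1.7548 (R=1.2500) → pose (5.7810, -4.5686, 1.7548)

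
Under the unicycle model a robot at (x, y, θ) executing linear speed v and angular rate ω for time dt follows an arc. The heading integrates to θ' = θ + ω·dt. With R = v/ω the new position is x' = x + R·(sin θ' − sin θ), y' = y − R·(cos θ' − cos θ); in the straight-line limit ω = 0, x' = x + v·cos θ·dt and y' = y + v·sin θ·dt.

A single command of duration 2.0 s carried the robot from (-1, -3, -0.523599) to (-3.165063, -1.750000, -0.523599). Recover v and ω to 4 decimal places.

v = -1.2500, ω = 0.0000

Δθ = -0.523599 − -0.523599 = 0.000000
ω = Δθ/dt = 0.000000/2.0 = 0.0000
ω = 0 → v = (Δx·cos θ + Δy·sin θ)/dt = -1.2500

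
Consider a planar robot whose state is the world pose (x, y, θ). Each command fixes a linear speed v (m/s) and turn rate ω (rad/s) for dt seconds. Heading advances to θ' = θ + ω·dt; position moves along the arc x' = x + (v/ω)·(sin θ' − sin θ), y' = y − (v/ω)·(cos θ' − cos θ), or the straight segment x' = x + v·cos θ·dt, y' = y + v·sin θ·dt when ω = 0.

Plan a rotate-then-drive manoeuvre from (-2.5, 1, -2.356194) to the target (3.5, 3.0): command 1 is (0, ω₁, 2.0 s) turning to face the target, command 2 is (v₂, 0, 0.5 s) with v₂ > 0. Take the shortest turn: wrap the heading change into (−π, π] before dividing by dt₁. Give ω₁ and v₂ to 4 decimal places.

ω₁ = 1.3390, v₂ = 12.6491

heading to target = atan2(3−1, 3.5−-2.5) = 0.3218
Δθ = wrap(0.3218 − -2.3562) = 2.6779; ω₁ = Δθ/dt₁ = 1.3390
distance = √((3.5−-2.5)² + (3−1)²) = 6.3246; v₂ = distance/dt₂ = 12.6491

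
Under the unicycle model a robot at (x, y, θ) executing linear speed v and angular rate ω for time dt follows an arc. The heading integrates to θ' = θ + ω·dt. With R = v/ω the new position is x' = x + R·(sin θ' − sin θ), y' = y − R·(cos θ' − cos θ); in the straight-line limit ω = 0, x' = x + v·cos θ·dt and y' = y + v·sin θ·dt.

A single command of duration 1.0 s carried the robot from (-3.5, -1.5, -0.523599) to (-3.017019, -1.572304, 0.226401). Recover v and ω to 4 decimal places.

Δθ = 0.226401 − -0.523599 = 0.750000
ω = Δθ/dt = 0.750000/1.0 = 0.7500
R = Δx/(sin θ' − sin θ) = 0.6667
v = R·ω = 0.6667·0.7500 = 0.5000

v = 0.5000, ω = 0.7500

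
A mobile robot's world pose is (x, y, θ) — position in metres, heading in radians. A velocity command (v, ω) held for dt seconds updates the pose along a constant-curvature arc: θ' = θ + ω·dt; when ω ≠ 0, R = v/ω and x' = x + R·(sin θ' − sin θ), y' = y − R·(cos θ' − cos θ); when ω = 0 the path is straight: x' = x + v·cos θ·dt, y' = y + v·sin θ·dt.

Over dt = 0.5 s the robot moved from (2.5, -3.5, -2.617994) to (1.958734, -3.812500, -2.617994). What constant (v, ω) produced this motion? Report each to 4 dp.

v = 1.2500, ω = 0.0000

Δθ = -2.617994 − -2.617994 = 0.000000
ω = Δθ/dt = 0.000000/0.5 = 0.0000
ω = 0 → v = (Δx·cos θ + Δy·sin θ)/dt = 1.2500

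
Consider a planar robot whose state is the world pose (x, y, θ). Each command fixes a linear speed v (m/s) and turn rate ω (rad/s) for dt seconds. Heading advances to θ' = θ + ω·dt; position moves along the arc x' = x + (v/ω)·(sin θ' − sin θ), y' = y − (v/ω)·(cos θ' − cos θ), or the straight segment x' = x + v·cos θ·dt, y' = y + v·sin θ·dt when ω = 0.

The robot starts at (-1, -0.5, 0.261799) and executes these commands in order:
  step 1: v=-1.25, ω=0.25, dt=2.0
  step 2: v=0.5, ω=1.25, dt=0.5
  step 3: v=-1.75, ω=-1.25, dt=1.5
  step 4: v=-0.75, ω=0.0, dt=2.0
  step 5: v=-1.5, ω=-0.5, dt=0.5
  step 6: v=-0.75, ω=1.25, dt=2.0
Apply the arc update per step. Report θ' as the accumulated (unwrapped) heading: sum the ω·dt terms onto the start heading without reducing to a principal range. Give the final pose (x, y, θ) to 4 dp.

step 1: θ'=0.7618 (R=-5.0000) → pose (-3.1570, -1.7117, 0.7618)
step 2: θ'=1.3868 (R=0.4000) → pose (-3.0399, -1.4954, 1.3868)
step 3: θ'=-0.4882 (R=1.4000) → pose (-5.0729, -2.4757, -0.4882)
step 4: θ'=-0.4882 (straight) → pose (-6.3977, -1.7721, -0.4882)
step 5: θ'=-0.7382 (R=3.0000) → pose (-7.0094, -1.3417, -0.7382)
step 6: θ'=1.7618 (R=-0.6000) → pose (-8.0023, -1.8994, 1.7618)

(-8.0023, -1.8994, 1.7618)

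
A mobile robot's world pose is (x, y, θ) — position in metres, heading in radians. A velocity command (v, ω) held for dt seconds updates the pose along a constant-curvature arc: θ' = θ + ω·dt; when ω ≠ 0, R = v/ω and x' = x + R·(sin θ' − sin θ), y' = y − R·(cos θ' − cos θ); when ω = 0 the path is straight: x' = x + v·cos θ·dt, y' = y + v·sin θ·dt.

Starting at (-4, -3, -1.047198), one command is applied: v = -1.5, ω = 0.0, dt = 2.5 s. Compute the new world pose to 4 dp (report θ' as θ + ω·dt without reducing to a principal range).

(-5.8750, 0.2476, -1.0472)

θ' = -1.0472 + 0.0·2.5 = -1.0472
ω = 0 → straight: x' = -4 + -1.5·cos(-1.0472)·2.5 = -5.8750
y' = -3 + -1.5·sin(-1.0472)·2.5 = 0.2476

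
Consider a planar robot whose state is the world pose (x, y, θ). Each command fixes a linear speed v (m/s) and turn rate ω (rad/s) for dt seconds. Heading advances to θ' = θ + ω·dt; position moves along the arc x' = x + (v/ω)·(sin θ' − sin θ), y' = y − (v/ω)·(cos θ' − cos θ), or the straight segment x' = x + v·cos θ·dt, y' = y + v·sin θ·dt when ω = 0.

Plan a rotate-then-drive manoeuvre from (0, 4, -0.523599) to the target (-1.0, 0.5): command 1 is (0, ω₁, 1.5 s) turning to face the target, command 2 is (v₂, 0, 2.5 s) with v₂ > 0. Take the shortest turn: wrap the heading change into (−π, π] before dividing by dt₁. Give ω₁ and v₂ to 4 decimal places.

heading to target = atan2(0.5−4, -1−0) = -1.8491
Δθ = wrap(-1.8491 − -0.5236) = -1.3255; ω₁ = Δθ/dt₁ = -0.8837
distance = √((-1−0)² + (0.5−4)²) = 3.6401; v₂ = distance/dt₂ = 1.4560

ω₁ = -0.8837, v₂ = 1.4560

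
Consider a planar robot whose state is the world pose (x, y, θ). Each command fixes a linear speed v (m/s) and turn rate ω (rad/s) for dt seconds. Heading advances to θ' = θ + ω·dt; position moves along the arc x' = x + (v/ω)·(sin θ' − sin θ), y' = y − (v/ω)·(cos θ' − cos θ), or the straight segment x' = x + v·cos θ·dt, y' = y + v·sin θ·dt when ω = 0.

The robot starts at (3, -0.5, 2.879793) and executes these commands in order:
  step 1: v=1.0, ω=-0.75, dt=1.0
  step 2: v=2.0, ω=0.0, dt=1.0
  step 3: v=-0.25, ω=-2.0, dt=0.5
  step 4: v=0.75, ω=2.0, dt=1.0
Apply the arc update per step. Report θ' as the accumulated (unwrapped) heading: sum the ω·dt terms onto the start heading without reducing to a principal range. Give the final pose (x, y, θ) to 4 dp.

(0.8264, 2.1918, 3.1298)

step 1: θ'=2.1298 (R=-1.3333) → pose (2.2147, 0.0808, 2.1298)
step 2: θ'=2.1298 (straight) → pose (1.1540, 1.7764, 2.1298)
step 3: θ'=1.1298 (R=0.1250) → pose (1.1611, 1.6567, 1.1298)
step 4: θ'=3.1298 (R=0.3750) → pose (0.8264, 2.1918, 3.1298)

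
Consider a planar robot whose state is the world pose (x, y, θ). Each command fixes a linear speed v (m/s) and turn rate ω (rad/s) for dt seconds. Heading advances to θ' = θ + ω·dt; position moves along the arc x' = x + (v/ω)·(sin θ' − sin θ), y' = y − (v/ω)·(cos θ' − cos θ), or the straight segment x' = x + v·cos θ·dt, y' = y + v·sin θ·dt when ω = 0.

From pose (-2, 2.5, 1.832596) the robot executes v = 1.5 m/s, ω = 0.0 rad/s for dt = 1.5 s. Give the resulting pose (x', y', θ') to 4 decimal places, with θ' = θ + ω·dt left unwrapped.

θ' = 1.8326 + 0.0·1.5 = 1.8326
ω = 0 → straight: x' = -2 + 1.5·cos(1.8326)·1.5 = -2.5823
y' = 2.5 + 1.5·sin(1.8326)·1.5 = 4.6733

(-2.5823, 4.6733, 1.8326)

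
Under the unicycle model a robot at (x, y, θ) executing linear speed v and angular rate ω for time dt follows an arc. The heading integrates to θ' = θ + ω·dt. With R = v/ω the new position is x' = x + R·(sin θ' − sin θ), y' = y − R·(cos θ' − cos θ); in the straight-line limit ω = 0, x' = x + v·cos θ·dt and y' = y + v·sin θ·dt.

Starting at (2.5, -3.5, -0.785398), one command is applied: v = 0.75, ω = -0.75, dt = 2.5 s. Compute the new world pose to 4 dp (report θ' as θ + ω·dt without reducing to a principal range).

θ' = -0.7854 + -0.75·2.5 = -2.6604
R = v/ω = 0.75/-0.75 = -1.0000
x' = 2.5 + -1.0000·(sin -2.6604 − sin -0.7854) = 2.2557
y' = -3.5 − -1.0000·(cos -2.6604 − cos -0.7854) = -5.0935

(2.2557, -5.0935, -2.6604)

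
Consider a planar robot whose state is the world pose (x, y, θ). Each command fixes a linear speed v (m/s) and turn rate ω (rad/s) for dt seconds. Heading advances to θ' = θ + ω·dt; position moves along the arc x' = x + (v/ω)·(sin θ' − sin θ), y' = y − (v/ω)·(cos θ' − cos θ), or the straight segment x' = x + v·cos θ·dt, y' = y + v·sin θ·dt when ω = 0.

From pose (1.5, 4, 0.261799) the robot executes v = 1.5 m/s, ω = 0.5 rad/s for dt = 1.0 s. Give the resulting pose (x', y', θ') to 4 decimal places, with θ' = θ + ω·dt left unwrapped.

θ' = 0.2618 + 0.5·1.0 = 0.7618
R = v/ω = 1.5/0.5 = 3.0000
x' = 1.5 + 3.0000·(sin 0.7618 − sin 0.2618) = 2.7942
y' = 4 − 3.0000·(cos 0.7618 − cos 0.2618) = 4.7270

(2.7942, 4.7270, 0.7618)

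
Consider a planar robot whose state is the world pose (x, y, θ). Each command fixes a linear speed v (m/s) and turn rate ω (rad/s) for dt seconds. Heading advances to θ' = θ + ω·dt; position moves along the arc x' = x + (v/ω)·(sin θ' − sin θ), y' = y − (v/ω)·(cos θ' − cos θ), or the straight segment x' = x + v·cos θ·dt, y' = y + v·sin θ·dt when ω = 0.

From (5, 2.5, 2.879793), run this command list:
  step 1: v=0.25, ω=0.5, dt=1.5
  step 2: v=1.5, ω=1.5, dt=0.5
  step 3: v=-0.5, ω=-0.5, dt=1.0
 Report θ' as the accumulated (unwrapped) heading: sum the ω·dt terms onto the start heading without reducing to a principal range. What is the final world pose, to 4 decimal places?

step 1: θ'=3.6298 (R=0.5000) → pose (4.6361, 2.4586, 3.6298)
step 2: θ'=4.3798 (R=1.0000) → pose (4.1599, 1.9019, 4.3798)
step 3: θ'=3.8798 (R=1.0000) → pose (4.4322, 2.3151, 3.8798)

(4.4322, 2.3151, 3.8798)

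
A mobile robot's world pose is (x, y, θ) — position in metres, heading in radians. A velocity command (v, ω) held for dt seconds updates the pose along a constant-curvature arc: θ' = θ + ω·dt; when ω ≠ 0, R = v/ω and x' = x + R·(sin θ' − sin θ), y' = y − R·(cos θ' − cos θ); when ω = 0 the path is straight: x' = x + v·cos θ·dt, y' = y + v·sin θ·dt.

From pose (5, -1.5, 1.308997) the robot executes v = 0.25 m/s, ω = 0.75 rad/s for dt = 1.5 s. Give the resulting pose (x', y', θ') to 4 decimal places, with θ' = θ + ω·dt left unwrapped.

θ' = 1.3090 + 0.75·1.5 = 2.4340
R = v/ω = 0.25/0.75 = 0.3333
x' = 5 + 0.3333·(sin 2.4340 − sin 1.3090) = 4.8947
y' = -1.5 − 0.3333·(cos 2.4340 − cos 1.3090) = -1.1604

(4.8947, -1.1604, 2.4340)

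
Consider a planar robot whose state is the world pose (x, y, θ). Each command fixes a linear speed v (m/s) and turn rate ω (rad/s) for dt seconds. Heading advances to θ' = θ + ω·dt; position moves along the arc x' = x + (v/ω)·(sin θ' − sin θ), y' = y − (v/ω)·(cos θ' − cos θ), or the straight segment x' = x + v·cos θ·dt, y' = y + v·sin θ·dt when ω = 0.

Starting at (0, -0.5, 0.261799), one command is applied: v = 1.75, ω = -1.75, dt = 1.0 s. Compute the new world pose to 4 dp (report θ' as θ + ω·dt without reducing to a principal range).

(1.2554, -1.3834, -1.4882)

θ' = 0.2618 + -1.75·1.0 = -1.4882
R = v/ω = 1.75/-1.75 = -1.0000
x' = 0 + -1.0000·(sin -1.4882 − sin 0.2618) = 1.2554
y' = -0.5 − -1.0000·(cos -1.4882 − cos 0.2618) = -1.3834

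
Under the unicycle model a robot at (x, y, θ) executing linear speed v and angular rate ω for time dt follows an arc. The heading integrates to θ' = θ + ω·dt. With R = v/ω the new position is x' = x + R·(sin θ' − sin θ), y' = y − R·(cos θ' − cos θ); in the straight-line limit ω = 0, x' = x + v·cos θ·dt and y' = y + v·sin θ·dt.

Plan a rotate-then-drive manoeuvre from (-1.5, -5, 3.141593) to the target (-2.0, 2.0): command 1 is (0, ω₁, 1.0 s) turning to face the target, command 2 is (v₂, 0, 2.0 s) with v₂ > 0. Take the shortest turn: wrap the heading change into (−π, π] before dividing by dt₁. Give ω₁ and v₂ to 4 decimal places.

heading to target = atan2(2−-5, -2−-1.5) = 1.6421
Δθ = wrap(1.6421 − 3.1416) = -1.4995; ω₁ = Δθ/dt₁ = -1.4995
distance = √((-2−-1.5)² + (2−-5)²) = 7.0178; v₂ = distance/dt₂ = 3.5089

ω₁ = -1.4995, v₂ = 3.5089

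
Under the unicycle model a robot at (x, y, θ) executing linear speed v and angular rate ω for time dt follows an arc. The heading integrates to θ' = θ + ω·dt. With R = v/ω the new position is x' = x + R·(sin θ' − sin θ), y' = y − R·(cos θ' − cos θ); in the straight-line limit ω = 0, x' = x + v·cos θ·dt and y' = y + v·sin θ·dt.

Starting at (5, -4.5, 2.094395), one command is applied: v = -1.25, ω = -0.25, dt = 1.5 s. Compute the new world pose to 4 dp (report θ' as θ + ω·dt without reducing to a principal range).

(5.6148, -6.2597, 1.7194)

θ' = 2.0944 + -0.25·1.5 = 1.7194
R = v/ω = -1.25/-0.25 = 5.0000
x' = 5 + 5.0000·(sin 1.7194 − sin 2.0944) = 5.6148
y' = -4.5 − 5.0000·(cos 1.7194 − cos 2.0944) = -6.2597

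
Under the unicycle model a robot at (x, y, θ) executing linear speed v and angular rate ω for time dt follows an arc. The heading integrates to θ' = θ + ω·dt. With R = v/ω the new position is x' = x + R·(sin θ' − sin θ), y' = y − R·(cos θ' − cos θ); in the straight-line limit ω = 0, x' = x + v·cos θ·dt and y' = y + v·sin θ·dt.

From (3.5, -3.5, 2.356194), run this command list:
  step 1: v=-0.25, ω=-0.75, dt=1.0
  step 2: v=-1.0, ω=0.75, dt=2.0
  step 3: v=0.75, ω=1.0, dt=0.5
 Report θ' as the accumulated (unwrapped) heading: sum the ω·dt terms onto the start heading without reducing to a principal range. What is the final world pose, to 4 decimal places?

(4.5201, -5.0882, 3.6062)

step 1: θ'=1.6062 (R=0.3333) → pose (3.5974, -3.7239, 1.6062)
step 2: θ'=3.1062 (R=-1.3333) → pose (4.8827, -5.0092, 3.1062)
step 3: θ'=3.6062 (R=0.7500) → pose (4.5201, -5.0882, 3.6062)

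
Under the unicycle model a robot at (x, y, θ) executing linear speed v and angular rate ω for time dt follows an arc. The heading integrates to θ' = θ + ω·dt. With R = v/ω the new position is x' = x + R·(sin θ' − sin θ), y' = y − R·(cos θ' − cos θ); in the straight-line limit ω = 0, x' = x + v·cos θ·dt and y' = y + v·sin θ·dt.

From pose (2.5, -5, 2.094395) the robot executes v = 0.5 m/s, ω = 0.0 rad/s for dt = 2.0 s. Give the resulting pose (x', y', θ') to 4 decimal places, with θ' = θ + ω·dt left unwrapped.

θ' = 2.0944 + 0.0·2.0 = 2.0944
ω = 0 → straight: x' = 2.5 + 0.5·cos(2.0944)·2.0 = 2.0000
y' = -5 + 0.5·sin(2.0944)·2.0 = -4.1340

(2.0000, -4.1340, 2.0944)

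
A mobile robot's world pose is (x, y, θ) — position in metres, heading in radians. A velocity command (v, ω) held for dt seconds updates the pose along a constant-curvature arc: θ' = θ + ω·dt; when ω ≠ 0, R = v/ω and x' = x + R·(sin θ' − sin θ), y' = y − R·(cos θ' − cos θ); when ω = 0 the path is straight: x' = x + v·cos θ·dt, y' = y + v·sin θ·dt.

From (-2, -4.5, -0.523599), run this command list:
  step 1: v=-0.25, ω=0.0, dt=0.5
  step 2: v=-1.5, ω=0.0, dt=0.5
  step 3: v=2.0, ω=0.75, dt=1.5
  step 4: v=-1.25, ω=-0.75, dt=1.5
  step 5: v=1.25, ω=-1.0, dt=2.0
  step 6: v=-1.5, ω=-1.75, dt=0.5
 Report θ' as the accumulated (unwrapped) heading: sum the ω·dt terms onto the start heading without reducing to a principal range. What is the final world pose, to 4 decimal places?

step 1: θ'=-0.5236 (straight) → pose (-2.1083, -4.4375, -0.5236)
step 2: θ'=-0.5236 (straight) → pose (-2.7578, -4.0625, -0.5236)
step 3: θ'=0.6014 (R=2.6667) → pose (0.0844, -3.9519, 0.6014)
step 4: θ'=-0.5236 (R=1.6667) → pose (-1.6920, -4.0210, -0.5236)
step 5: θ'=-2.5236 (R=-1.2500) → pose (-1.5927, -6.1224, -2.5236)
step 6: θ'=-3.3986 (R=0.8571) → pose (-0.8782, -5.9920, -3.3986)

(-0.8782, -5.9920, -3.3986)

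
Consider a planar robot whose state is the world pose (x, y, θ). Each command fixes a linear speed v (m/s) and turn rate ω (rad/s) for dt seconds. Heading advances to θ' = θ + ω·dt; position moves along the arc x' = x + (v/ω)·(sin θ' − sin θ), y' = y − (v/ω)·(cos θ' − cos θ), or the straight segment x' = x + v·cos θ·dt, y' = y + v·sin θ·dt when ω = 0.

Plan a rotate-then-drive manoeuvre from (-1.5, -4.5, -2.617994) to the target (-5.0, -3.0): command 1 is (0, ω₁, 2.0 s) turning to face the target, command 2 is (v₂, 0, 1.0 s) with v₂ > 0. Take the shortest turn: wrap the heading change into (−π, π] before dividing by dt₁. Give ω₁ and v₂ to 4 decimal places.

ω₁ = -0.4642, v₂ = 3.8079

heading to target = atan2(-3−-4.5, -5−-1.5) = 2.7367
Δθ = wrap(2.7367 − -2.6180) = -0.9285; ω₁ = Δθ/dt₁ = -0.4642
distance = √((-5−-1.5)² + (-3−-4.5)²) = 3.8079; v₂ = distance/dt₂ = 3.8079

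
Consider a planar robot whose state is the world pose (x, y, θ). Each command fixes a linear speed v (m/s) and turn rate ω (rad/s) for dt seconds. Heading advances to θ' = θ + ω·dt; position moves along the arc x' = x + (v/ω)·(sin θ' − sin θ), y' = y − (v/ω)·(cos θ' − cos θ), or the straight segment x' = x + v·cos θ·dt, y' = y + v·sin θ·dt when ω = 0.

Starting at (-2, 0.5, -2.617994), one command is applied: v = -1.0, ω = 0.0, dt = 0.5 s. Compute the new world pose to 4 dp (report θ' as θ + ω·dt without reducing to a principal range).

(-1.5670, 0.7500, -2.6180)

θ' = -2.6180 + 0.0·0.5 = -2.6180
ω = 0 → straight: x' = -2 + -1.0·cos(-2.6180)·0.5 = -1.5670
y' = 0.5 + -1.0·sin(-2.6180)·0.5 = 0.7500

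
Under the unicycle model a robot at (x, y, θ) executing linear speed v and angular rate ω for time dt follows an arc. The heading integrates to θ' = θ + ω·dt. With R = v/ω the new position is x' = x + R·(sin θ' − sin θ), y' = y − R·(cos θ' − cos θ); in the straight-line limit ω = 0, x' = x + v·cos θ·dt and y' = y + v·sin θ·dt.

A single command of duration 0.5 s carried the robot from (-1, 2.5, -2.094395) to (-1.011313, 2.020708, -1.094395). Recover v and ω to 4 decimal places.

Δθ = -1.094395 − -2.094395 = 1.000000
ω = Δθ/dt = 1.000000/0.5 = 2.0000
R = −Δy/(cos θ' − cos θ) = 0.5000
v = R·ω = 0.5000·2.0000 = 1.0000

v = 1.0000, ω = 2.0000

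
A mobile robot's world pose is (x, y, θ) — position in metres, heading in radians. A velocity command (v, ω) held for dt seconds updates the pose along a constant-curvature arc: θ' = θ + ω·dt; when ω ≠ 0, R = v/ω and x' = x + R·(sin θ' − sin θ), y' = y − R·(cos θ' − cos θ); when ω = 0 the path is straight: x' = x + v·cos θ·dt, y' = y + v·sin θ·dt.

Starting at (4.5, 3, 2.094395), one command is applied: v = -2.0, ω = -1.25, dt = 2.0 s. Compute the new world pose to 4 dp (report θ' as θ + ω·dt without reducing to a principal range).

(2.4830, 0.7298, -0.4056)

θ' = 2.0944 + -1.25·2.0 = -0.4056
R = v/ω = -2.0/-1.25 = 1.6000
x' = 4.5 + 1.6000·(sin -0.4056 − sin 2.0944) = 2.4830
y' = 3 − 1.6000·(cos -0.4056 − cos 2.0944) = 0.7298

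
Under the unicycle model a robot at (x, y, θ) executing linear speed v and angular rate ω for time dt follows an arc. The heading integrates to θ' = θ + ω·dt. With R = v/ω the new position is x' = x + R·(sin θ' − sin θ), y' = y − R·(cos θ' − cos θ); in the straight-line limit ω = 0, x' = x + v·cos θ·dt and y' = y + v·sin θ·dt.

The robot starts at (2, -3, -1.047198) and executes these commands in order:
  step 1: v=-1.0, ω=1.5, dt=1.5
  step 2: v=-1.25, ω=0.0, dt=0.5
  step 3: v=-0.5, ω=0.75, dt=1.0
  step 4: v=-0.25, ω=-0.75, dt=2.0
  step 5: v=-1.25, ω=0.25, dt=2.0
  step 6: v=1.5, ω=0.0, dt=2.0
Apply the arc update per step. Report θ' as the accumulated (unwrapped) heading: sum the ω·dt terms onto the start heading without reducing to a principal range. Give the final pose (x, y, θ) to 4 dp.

step 1: θ'=1.2028 (R=-0.6667) → pose (0.8006, -3.0935, 1.2028)
step 2: θ'=1.2028 (straight) → pose (0.5758, -3.6767, 1.2028)
step 3: θ'=1.9528 (R=-0.6667) → pose (0.5792, -4.1650, 1.9528)
step 4: θ'=0.4528 (R=0.3333) → pose (0.4157, -4.5890, 0.4528)
step 5: θ'=0.9528 (R=-5.0000) → pose (-1.4721, -6.1881, 0.9528)
step 6: θ'=0.9528 (straight) → pose (0.2661, -3.7430, 0.9528)

(0.2661, -3.7430, 0.9528)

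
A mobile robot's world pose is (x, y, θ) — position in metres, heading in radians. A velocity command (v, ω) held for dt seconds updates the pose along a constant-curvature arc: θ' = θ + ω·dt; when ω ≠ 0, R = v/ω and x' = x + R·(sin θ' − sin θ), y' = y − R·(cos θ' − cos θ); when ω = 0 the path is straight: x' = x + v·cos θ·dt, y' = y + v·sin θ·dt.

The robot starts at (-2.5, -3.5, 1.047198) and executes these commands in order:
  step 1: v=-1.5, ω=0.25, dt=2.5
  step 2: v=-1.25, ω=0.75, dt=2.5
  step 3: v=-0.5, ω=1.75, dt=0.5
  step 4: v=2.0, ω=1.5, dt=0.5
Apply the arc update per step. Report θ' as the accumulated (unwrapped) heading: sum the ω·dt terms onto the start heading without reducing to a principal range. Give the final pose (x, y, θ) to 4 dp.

(-0.7135, -9.2625, 5.1722)

step 1: θ'=1.6722 (R=-6.0000) → pose (-3.2730, -7.1074, 1.6722)
step 2: θ'=3.5472 (R=-1.6667) → pose (-0.9573, -8.4701, 3.5472)
step 3: θ'=4.4222 (R=-0.2857) → pose (-0.7963, -8.2893, 4.4222)
step 4: θ'=5.1722 (R=1.3333) → pose (-0.7135, -9.2625, 5.1722)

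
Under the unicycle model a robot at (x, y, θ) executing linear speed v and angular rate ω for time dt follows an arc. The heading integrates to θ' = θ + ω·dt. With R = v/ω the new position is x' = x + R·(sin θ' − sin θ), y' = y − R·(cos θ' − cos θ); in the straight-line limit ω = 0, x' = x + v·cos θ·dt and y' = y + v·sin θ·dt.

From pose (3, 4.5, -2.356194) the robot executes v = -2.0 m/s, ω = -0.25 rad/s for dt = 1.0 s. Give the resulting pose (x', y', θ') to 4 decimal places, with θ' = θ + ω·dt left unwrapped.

(4.5754, 5.7237, -2.6062)

θ' = -2.3562 + -0.25·1.0 = -2.6062
R = v/ω = -2.0/-0.25 = 8.0000
x' = 3 + 8.0000·(sin -2.6062 − sin -2.3562) = 4.5754
y' = 4.5 − 8.0000·(cos -2.6062 − cos -2.3562) = 5.7237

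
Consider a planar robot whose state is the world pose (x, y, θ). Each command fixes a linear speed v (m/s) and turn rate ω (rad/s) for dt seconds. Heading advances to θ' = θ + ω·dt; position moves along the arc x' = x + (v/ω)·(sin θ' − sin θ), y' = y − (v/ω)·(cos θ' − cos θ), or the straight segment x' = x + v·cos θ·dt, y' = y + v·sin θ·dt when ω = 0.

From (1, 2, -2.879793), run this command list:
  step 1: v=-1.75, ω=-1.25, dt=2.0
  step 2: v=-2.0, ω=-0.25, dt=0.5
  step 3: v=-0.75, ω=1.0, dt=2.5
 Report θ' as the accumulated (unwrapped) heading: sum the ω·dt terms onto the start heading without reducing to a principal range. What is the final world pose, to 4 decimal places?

(2.4245, -2.2406, -3.0048)

step 1: θ'=-5.3798 (R=1.4000) → pose (2.4620, -0.2188, -5.3798)
step 2: θ'=-5.5048 (R=8.0000) → pose (1.7956, -0.9636, -5.5048)
step 3: θ'=-3.0048 (R=-0.7500) → pose (2.4245, -2.2406, -3.0048)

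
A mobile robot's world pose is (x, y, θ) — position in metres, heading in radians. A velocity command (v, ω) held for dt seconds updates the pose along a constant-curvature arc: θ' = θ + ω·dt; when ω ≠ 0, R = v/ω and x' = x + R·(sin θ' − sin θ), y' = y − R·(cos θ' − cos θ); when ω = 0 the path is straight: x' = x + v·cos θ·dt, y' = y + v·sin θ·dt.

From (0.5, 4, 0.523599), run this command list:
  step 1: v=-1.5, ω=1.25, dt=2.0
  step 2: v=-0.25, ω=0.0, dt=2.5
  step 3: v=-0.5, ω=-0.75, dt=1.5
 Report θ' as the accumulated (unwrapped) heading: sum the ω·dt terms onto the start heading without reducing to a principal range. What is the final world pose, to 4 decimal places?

step 1: θ'=3.0236 (R=-1.2000) → pose (0.9587, 1.7691, 3.0236)
step 2: θ'=3.0236 (straight) → pose (1.5794, 1.6955, 3.0236)
step 3: θ'=1.8986 (R=0.6667) → pose (2.1321, 1.2481, 1.8986)

(2.1321, 1.2481, 1.8986)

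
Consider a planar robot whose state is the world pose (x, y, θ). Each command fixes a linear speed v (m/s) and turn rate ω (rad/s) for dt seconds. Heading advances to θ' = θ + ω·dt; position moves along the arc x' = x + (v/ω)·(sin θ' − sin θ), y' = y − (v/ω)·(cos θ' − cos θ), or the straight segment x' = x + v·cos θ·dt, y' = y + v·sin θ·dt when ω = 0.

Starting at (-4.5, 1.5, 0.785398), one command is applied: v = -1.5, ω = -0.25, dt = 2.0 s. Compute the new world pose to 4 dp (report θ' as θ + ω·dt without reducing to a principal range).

θ' = 0.7854 + -0.25·2.0 = 0.2854
R = v/ω = -1.5/-0.25 = 6.0000
x' = -4.5 + 6.0000·(sin 0.2854 − sin 0.7854) = -7.0534
y' = 1.5 − 6.0000·(cos 0.2854 − cos 0.7854) = -0.0147

(-7.0534, -0.0147, 0.2854)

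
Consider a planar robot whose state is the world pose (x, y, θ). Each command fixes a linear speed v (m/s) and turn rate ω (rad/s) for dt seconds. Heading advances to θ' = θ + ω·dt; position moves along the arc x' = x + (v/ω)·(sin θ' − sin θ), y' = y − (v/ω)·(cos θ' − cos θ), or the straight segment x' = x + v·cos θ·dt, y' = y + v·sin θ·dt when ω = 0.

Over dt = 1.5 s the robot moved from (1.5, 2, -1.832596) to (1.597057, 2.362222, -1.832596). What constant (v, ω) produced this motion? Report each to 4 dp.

Δθ = -1.832596 − -1.832596 = 0.000000
ω = Δθ/dt = 0.000000/1.5 = 0.0000
ω = 0 → v = (Δx·cos θ + Δy·sin θ)/dt = -0.2500

v = -0.2500, ω = 0.0000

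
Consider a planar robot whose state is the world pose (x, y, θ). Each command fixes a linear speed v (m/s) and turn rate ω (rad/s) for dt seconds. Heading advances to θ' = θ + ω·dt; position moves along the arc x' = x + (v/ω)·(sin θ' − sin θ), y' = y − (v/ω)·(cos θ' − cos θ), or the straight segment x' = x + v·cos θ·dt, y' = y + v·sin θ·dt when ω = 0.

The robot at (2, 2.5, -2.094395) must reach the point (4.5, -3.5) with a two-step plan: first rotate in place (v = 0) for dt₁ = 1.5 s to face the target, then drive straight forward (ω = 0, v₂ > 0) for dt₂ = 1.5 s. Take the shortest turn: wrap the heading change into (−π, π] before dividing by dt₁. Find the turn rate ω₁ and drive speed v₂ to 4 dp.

heading to target = atan2(-3.5−2.5, 4.5−2) = -1.1760
Δθ = wrap(-1.1760 − -2.0944) = 0.9184; ω₁ = Δθ/dt₁ = 0.6123
distance = √((4.5−2)² + (-3.5−2.5)²) = 6.5000; v₂ = distance/dt₂ = 4.3333

ω₁ = 0.6123, v₂ = 4.3333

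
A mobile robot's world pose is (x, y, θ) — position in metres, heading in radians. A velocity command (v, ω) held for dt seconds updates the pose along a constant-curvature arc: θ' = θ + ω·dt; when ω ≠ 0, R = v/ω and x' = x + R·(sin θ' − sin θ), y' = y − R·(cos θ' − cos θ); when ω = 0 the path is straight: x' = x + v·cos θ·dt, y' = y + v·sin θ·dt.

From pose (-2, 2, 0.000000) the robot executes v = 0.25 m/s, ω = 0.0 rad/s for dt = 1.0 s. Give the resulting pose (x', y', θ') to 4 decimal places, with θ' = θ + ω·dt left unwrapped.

θ' = 0.0000 + 0.0·1.0 = 0.0000
ω = 0 → straight: x' = -2 + 0.25·cos(0.0000)·1.0 = -1.7500
y' = 2 + 0.25·sin(0.0000)·1.0 = 2.0000

(-1.7500, 2.0000, 0.0000)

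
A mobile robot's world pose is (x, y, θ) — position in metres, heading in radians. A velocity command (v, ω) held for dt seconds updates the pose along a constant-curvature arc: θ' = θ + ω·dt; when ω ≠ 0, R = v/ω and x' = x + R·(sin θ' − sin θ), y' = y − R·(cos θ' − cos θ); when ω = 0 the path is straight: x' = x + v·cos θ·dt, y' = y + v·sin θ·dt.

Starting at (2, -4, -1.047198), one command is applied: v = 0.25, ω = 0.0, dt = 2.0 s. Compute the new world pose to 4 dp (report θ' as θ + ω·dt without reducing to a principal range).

θ' = -1.0472 + 0.0·2.0 = -1.0472
ω = 0 → straight: x' = 2 + 0.25·cos(-1.0472)·2.0 = 2.2500
y' = -4 + 0.25·sin(-1.0472)·2.0 = -4.4330

(2.2500, -4.4330, -1.0472)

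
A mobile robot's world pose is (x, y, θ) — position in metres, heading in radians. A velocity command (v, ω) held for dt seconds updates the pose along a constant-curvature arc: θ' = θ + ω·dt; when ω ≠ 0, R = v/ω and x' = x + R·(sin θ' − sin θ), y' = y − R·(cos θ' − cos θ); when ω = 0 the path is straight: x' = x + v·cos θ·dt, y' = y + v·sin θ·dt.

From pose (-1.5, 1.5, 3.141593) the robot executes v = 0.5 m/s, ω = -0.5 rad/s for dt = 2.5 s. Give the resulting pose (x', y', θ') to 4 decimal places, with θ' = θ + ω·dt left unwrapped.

θ' = 3.1416 + -0.5·2.5 = 1.8916
R = v/ω = 0.5/-0.5 = -1.0000
x' = -1.5 + -1.0000·(sin 1.8916 − sin 3.1416) = -2.4490
y' = 1.5 − -1.0000·(cos 1.8916 − cos 3.1416) = 2.1847

(-2.4490, 2.1847, 1.8916)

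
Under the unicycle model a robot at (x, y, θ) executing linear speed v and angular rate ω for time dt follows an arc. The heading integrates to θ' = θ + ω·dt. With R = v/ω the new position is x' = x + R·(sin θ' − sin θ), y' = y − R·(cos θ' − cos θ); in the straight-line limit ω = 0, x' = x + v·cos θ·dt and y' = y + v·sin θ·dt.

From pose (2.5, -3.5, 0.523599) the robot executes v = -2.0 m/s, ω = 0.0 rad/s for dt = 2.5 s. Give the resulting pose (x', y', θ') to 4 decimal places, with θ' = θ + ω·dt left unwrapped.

(-1.8301, -6.0000, 0.5236)

θ' = 0.5236 + 0.0·2.5 = 0.5236
ω = 0 → straight: x' = 2.5 + -2.0·cos(0.5236)·2.5 = -1.8301
y' = -3.5 + -2.0·sin(0.5236)·2.5 = -6.0000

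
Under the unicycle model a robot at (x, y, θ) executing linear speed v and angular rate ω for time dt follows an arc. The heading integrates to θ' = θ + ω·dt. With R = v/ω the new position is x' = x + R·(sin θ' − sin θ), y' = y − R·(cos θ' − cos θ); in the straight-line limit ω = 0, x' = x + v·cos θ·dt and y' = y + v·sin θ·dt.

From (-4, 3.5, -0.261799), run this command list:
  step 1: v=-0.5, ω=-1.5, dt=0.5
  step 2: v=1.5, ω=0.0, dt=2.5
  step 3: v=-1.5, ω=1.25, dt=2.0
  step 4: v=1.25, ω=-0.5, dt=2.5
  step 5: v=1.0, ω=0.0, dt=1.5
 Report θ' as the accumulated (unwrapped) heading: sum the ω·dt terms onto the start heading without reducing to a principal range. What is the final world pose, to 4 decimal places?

(-1.0616, 2.5057, 0.2382)

step 1: θ'=-1.0118 (R=0.3333) → pose (-4.1963, 3.6452, -1.0118)
step 2: θ'=-1.0118 (straight) → pose (-2.2076, 0.4660, -1.0118)
step 3: θ'=1.4882 (R=-1.2000) → pose (-4.4208, -0.0714, 1.4882)
step 4: θ'=0.2382 (R=-2.5000) → pose (-2.5192, 2.1517, 0.2382)
step 5: θ'=0.2382 (straight) → pose (-1.0616, 2.5057, 0.2382)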